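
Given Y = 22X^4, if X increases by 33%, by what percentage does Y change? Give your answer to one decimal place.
212.9%

For Y = 22X^4:
If X → X(1 + 0.33)
Then Y → Y · (1 + 0.33)^4
     ≈ Y · 3.1290

Percentage change = ((1 + 0.33)^4 − 1) × 100% ≈ 212.9%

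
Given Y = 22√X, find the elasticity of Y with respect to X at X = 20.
Elasticity = 1/2

Elasticity = (dY/dX) · (X/Y)

dY/dX = 11/√X
At X = 20: dY/dX = 11·√5/10, Y = 44·√5

Elasticity = (11·√5/10) · (20 / (44·√5)) = 1/2

Interpretation: for a small percentage change in X, the percentage change in Y is approximately 0.50 times as large.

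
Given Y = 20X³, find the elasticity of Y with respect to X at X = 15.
Elasticity = 3

Elasticity = (dY/dX) · (X/Y)

dY/dX = 60·X²
At X = 15: dY/dX = 13500, Y = 67500

Elasticity = 13500 · (15 / 67500) = 3

Interpretation: for a small percentage change in X, the percentage change in Y is approximately 3.00 times as large.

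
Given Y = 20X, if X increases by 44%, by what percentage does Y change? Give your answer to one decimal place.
44.0%

For Y = 20X:
If X → X(1 + 0.44)
Then Y → Y · (1 + 0.44)^1
     = Y · 1.4400

Percentage change = ((1 + 0.44)^1 − 1) × 100% = 44.0%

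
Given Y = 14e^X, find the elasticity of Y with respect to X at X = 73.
Elasticity = 73

Elasticity = (dY/dX) · (X/Y)

dY/dX = 14·e^X
At X = 73: dY/dX = 14·e^73, Y = 14·e^73

Elasticity = (14·e^73) · (73 / (14·e^73)) = 73

Interpretation: for a small percentage change in X, the percentage change in Y is approximately 73.00 times as large.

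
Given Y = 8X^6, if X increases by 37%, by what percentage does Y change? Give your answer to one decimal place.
561.2%

For Y = 8X^6:
If X → X(1 + 0.37)
Then Y → Y · (1 + 0.37)^6
     ≈ Y · 6.6119

Percentage change = ((1 + 0.37)^6 − 1) × 100% ≈ 561.2%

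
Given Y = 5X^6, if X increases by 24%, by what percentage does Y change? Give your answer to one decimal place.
263.5%

For Y = 5X^6:
If X → X(1 + 0.24)
Then Y → Y · (1 + 0.24)^6
     ≈ Y · 3.6352

Percentage change = ((1 + 0.24)^6 − 1) × 100% ≈ 263.5%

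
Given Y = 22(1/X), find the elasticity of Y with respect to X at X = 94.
Elasticity = -1

Elasticity = (dY/dX) · (X/Y)

dY/dX = -22/X²
At X = 94: dY/dX = -11/4418, Y = 11/47

Elasticity = (-11/4418) · (94 / (11/47)) = -1

Interpretation: for a small percentage change in X, the percentage change in Y is approximately -1.00 times as large.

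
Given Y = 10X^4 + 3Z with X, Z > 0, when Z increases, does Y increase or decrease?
Y increases

Taking the partial derivative:
∂Y/∂Z = 3

∂Y/∂Z = 3 > 0 (assuming positive values)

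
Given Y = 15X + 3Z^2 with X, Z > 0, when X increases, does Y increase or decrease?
Y increases

Taking the partial derivative:
∂Y/∂X = 15

∂Y/∂X = 15 > 0 (assuming positive values)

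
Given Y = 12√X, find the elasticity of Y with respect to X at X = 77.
Elasticity = 1/2

Elasticity = (dY/dX) · (X/Y)

dY/dX = 6/√X
At X = 77: dY/dX = 6·√77/77, Y = 12·√77

Elasticity = (6·√77/77) · (77 / (12·√77)) = 1/2

Interpretation: for a small percentage change in X, the percentage change in Y is approximately 0.50 times as large.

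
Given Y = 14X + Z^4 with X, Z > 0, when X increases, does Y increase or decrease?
Y increases

Taking the partial derivative:
∂Y/∂X = 14

∂Y/∂X = 14 > 0 (assuming positive values)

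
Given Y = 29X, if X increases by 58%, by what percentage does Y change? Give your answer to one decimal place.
58.0%

For Y = 29X:
If X → X(1 + 0.58)
Then Y → Y · (1 + 0.58)^1
     = Y · 1.5800

Percentage change = ((1 + 0.58)^1 − 1) × 100% = 58.0%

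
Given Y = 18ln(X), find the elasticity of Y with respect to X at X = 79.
Elasticity = 1/ln(79) ≈ 0.2289

Elasticity = (dY/dX) · (X/Y)

dY/dX = 18/X
At X = 79: dY/dX = 18/79, Y = 18·ln(79)

Elasticity = (18/79) · (79 / (18·ln(79))) = 1/ln(79) ≈ 0.2289

Interpretation: for a small percentage change in X, the percentage change in Y is approximately 0.23 times as large.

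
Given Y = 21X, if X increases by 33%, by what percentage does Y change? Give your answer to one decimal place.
33.0%

For Y = 21X:
If X → X(1 + 0.33)
Then Y → Y · (1 + 0.33)^1
     = Y · 1.3300

Percentage change = ((1 + 0.33)^1 − 1) × 100% = 33.0%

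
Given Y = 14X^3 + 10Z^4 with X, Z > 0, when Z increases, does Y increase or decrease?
Y increases

Taking the partial derivative:
∂Y/∂Z = 40Z^3

∂Y/∂Z = 40Z^3 > 0 (assuming positive values)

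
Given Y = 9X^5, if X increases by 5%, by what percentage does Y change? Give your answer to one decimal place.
27.6%

For Y = 9X^5:
If X → X(1 + 0.05)
Then Y → Y · (1 + 0.05)^5
     ≈ Y · 1.2763

Percentage change = ((1 + 0.05)^5 − 1) × 100% ≈ 27.6%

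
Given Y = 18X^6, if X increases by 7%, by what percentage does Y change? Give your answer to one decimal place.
50.1%

For Y = 18X^6:
If X → X(1 + 0.07)
Then Y → Y · (1 + 0.07)^6
     ≈ Y · 1.5007

Percentage change = ((1 + 0.07)^6 − 1) × 100% ≈ 50.1%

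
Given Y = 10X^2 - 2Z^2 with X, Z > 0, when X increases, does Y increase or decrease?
Y increases

Taking the partial derivative:
∂Y/∂X = 20X

∂Y/∂X = 20X > 0 (assuming positive values)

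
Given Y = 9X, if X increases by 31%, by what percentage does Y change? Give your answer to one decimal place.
31.0%

For Y = 9X:
If X → X(1 + 0.31)
Then Y → Y · (1 + 0.31)^1
     = Y · 1.3100

Percentage change = ((1 + 0.31)^1 − 1) × 100% = 31.0%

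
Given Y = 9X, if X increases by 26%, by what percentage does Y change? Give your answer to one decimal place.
26.0%

For Y = 9X:
If X → X(1 + 0.26)
Then Y → Y · (1 + 0.26)^1
     = Y · 1.2600

Percentage change = ((1 + 0.26)^1 − 1) × 100% = 26.0%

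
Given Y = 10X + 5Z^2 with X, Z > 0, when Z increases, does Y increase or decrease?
Y increases

Taking the partial derivative:
∂Y/∂Z = 10Z

∂Y/∂Z = 10Z > 0 (assuming positive values)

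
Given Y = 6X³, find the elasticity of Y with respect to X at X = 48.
Elasticity = 3

Elasticity = (dY/dX) · (X/Y)

dY/dX = 18·X²
At X = 48: dY/dX = 41472, Y = 663552

Elasticity = 41472 · (48 / 663552) = 3

Interpretation: for a small percentage change in X, the percentage change in Y is approximately 3.00 times as large.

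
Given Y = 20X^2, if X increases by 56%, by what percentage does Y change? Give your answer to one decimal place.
143.4%

For Y = 20X^2:
If X → X(1 + 0.56)
Then Y → Y · (1 + 0.56)^2
     = Y · 2.4336

Percentage change = ((1 + 0.56)^2 − 1) × 100% ≈ 143.4%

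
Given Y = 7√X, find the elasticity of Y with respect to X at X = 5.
Elasticity = 1/2

Elasticity = (dY/dX) · (X/Y)

dY/dX = 7/(2·√X)
At X = 5: dY/dX = 7·√5/10, Y = 7·√5

Elasticity = (7·√5/10) · (5 / (7·√5)) = 1/2

Interpretation: for a small percentage change in X, the percentage change in Y is approximately 0.50 times as large.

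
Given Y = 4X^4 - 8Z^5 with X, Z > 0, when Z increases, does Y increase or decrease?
Y decreases

Taking the partial derivative:
∂Y/∂Z = -40Z^4

∂Y/∂Z = -40Z^4 < 0 (assuming positive values)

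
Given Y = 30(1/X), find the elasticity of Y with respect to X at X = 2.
Elasticity = -1

Elasticity = (dY/dX) · (X/Y)

dY/dX = -30/X²
At X = 2: dY/dX = -15/2, Y = 15

Elasticity = (-15/2) · (2 / 15) = -1

Interpretation: for a small percentage change in X, the percentage change in Y is approximately -1.00 times as large.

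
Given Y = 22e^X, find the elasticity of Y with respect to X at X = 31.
Elasticity = 31

Elasticity = (dY/dX) · (X/Y)

dY/dX = 22·e^X
At X = 31: dY/dX = 22·e^31, Y = 22·e^31

Elasticity = (22·e^31) · (31 / (22·e^31)) = 31

Interpretation: for a small percentage change in X, the percentage change in Y is approximately 31.00 times as large.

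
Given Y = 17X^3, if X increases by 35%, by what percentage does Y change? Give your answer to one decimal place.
146.0%

For Y = 17X^3:
If X → X(1 + 0.35)
Then Y → Y · (1 + 0.35)^3
     ≈ Y · 2.4604

Percentage change = ((1 + 0.35)^3 − 1) × 100% ≈ 146.0%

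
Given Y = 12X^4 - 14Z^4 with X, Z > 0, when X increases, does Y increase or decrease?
Y increases

Taking the partial derivative:
∂Y/∂X = 48X^3

∂Y/∂X = 48X^3 > 0 (assuming positive values)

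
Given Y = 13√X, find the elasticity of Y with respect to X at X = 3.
Elasticity = 1/2

Elasticity = (dY/dX) · (X/Y)

dY/dX = 13/(2·√X)
At X = 3: dY/dX = 13·√3/6, Y = 13·√3

Elasticity = (13·√3/6) · (3 / (13·√3)) = 1/2

Interpretation: for a small percentage change in X, the percentage change in Y is approximately 0.50 times as large.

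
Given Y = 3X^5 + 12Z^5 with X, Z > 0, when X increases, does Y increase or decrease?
Y increases

Taking the partial derivative:
∂Y/∂X = 15X^4

∂Y/∂X = 15X^4 > 0 (assuming positive values)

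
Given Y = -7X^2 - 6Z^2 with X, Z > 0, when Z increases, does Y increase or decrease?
Y decreases

Taking the partial derivative:
∂Y/∂Z = -12Z

∂Y/∂Z = -12Z < 0 (assuming positive values)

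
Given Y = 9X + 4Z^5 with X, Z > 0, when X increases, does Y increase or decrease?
Y increases

Taking the partial derivative:
∂Y/∂X = 9

∂Y/∂X = 9 > 0 (assuming positive values)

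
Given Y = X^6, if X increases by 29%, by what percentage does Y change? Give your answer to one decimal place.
360.8%

For Y = X^6:
If X → X(1 + 0.29)
Then Y → Y · (1 + 0.29)^6
     ≈ Y · 4.6083

Percentage change = ((1 + 0.29)^6 − 1) × 100% ≈ 360.8%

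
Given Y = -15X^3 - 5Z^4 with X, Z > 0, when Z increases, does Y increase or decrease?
Y decreases

Taking the partial derivative:
∂Y/∂Z = -20Z^3

∂Y/∂Z = -20Z^3 < 0 (assuming positive values)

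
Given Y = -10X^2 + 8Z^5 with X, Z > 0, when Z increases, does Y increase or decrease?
Y increases

Taking the partial derivative:
∂Y/∂Z = 40Z^4

∂Y/∂Z = 40Z^4 > 0 (assuming positive values)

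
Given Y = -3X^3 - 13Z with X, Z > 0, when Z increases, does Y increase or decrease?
Y decreases

Taking the partial derivative:
∂Y/∂Z = -13

∂Y/∂Z = -13 < 0 (assuming positive values)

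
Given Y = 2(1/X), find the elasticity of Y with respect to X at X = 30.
Elasticity = -1

Elasticity = (dY/dX) · (X/Y)

dY/dX = -2/X²
At X = 30: dY/dX = -1/450, Y = 1/15

Elasticity = (-1/450) · (30 / (1/15)) = -1

Interpretation: for a small percentage change in X, the percentage change in Y is approximately -1.00 times as large.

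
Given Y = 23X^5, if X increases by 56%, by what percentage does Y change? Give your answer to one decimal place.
823.9%

For Y = 23X^5:
If X → X(1 + 0.56)
Then Y → Y · (1 + 0.56)^5
     ≈ Y · 9.2390

Percentage change = ((1 + 0.56)^5 − 1) × 100% ≈ 823.9%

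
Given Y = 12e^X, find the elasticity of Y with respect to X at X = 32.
Elasticity = 32

Elasticity = (dY/dX) · (X/Y)

dY/dX = 12·e^X
At X = 32: dY/dX = 12·e^32, Y = 12·e^32

Elasticity = (12·e^32) · (32 / (12·e^32)) = 32

Interpretation: for a small percentage change in X, the percentage change in Y is approximately 32.00 times as large.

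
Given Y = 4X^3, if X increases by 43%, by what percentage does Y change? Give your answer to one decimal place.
192.4%

For Y = 4X^3:
If X → X(1 + 0.43)
Then Y → Y · (1 + 0.43)^3
     ≈ Y · 2.9242

Percentage change = ((1 + 0.43)^3 − 1) × 100% ≈ 192.4%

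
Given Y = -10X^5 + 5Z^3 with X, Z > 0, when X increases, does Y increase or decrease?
Y decreases

Taking the partial derivative:
∂Y/∂X = -50X^4

∂Y/∂X = -50X^4 < 0 (assuming positive values)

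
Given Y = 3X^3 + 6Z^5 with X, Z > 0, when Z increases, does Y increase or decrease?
Y increases

Taking the partial derivative:
∂Y/∂Z = 30Z^4

∂Y/∂Z = 30Z^4 > 0 (assuming positive values)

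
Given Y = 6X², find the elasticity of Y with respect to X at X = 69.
Elasticity = 2

Elasticity = (dY/dX) · (X/Y)

dY/dX = 12·X
At X = 69: dY/dX = 828, Y = 28566

Elasticity = 828 · (69 / 28566) = 2

Interpretation: for a small percentage change in X, the percentage change in Y is approximately 2.00 times as large.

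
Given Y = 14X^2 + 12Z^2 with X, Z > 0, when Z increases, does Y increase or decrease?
Y increases

Taking the partial derivative:
∂Y/∂Z = 24Z

∂Y/∂Z = 24Z > 0 (assuming positive values)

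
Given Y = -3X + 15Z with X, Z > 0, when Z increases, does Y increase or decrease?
Y increases

Taking the partial derivative:
∂Y/∂Z = 15

∂Y/∂Z = 15 > 0 (assuming positive values)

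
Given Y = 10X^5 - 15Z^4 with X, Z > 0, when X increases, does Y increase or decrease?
Y increases

Taking the partial derivative:
∂Y/∂X = 50X^4

∂Y/∂X = 50X^4 > 0 (assuming positive values)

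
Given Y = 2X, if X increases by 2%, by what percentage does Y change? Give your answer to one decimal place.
2.0%

For Y = 2X:
If X → X(1 + 0.02)
Then Y → Y · (1 + 0.02)^1
     = Y · 1.0200

Percentage change = ((1 + 0.02)^1 − 1) × 100% = 2.0%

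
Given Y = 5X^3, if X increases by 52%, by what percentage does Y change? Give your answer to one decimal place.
251.2%

For Y = 5X^3:
If X → X(1 + 0.52)
Then Y → Y · (1 + 0.52)^3
     ≈ Y · 3.5118

Percentage change = ((1 + 0.52)^3 − 1) × 100% ≈ 251.2%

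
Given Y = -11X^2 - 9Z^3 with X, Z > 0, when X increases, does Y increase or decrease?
Y decreases

Taking the partial derivative:
∂Y/∂X = -22X

∂Y/∂X = -22X < 0 (assuming positive values)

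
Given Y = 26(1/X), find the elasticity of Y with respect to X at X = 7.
Elasticity = -1

Elasticity = (dY/dX) · (X/Y)

dY/dX = -26/X²
At X = 7: dY/dX = -26/49, Y = 26/7

Elasticity = (-26/49) · (7 / (26/7)) = -1

Interpretation: for a small percentage change in X, the percentage change in Y is approximately -1.00 times as large.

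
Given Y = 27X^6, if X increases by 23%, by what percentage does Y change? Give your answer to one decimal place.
246.3%

For Y = 27X^6:
If X → X(1 + 0.23)
Then Y → Y · (1 + 0.23)^6
     ≈ Y · 3.4628

Percentage change = ((1 + 0.23)^6 − 1) × 100% ≈ 246.3%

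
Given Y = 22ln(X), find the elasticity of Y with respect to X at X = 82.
Elasticity = 1/ln(82) ≈ 0.2269

Elasticity = (dY/dX) · (X/Y)

dY/dX = 22/X
At X = 82: dY/dX = 11/41, Y = 22·ln(82)

Elasticity = (11/41) · (82 / (22·ln(82))) = 1/ln(82) ≈ 0.2269

Interpretation: for a small percentage change in X, the percentage change in Y is approximately 0.23 times as large.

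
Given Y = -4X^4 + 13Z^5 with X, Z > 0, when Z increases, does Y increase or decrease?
Y increases

Taking the partial derivative:
∂Y/∂Z = 65Z^4

∂Y/∂Z = 65Z^4 > 0 (assuming positive values)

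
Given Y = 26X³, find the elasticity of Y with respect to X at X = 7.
Elasticity = 3

Elasticity = (dY/dX) · (X/Y)

dY/dX = 78·X²
At X = 7: dY/dX = 3822, Y = 8918

Elasticity = 3822 · (7 / 8918) = 3

Interpretation: for a small percentage change in X, the percentage change in Y is approximately 3.00 times as large.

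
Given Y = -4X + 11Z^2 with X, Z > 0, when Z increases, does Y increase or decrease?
Y increases

Taking the partial derivative:
∂Y/∂Z = 22Z

∂Y/∂Z = 22Z > 0 (assuming positive values)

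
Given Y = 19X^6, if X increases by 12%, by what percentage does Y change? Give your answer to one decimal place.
97.4%

For Y = 19X^6:
If X → X(1 + 0.12)
Then Y → Y · (1 + 0.12)^6
     ≈ Y · 1.9738

Percentage change = ((1 + 0.12)^6 − 1) × 100% ≈ 97.4%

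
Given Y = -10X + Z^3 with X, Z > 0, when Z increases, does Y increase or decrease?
Y increases

Taking the partial derivative:
∂Y/∂Z = 3Z^2

∂Y/∂Z = 3Z^2 > 0 (assuming positive values)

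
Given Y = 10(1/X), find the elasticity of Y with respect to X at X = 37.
Elasticity = -1

Elasticity = (dY/dX) · (X/Y)

dY/dX = -10/X²
At X = 37: dY/dX = -10/1369, Y = 10/37

Elasticity = (-10/1369) · (37 / (10/37)) = -1

Interpretation: for a small percentage change in X, the percentage change in Y is approximately -1.00 times as large.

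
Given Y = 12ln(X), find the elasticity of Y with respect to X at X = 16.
Elasticity = 1/ln(16) ≈ 0.3607

Elasticity = (dY/dX) · (X/Y)

dY/dX = 12/X
At X = 16: dY/dX = 3/4, Y = 12·ln(16)

Elasticity = (3/4) · (16 / (12·ln(16))) = 1/ln(16) ≈ 0.3607

Interpretation: for a small percentage change in X, the percentage change in Y is approximately 0.36 times as large.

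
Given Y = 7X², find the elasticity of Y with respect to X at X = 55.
Elasticity = 2

Elasticity = (dY/dX) · (X/Y)

dY/dX = 14·X
At X = 55: dY/dX = 770, Y = 21175

Elasticity = 770 · (55 / 21175) = 2

Interpretation: for a small percentage change in X, the percentage change in Y is approximately 2.00 times as large.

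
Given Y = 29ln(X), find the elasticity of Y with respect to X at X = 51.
Elasticity = 1/ln(51) ≈ 0.2543

Elasticity = (dY/dX) · (X/Y)

dY/dX = 29/X
At X = 51: dY/dX = 29/51, Y = 29·ln(51)

Elasticity = (29/51) · (51 / (29·ln(51))) = 1/ln(51) ≈ 0.2543

Interpretation: for a small percentage change in X, the percentage change in Y is approximately 0.25 times as large.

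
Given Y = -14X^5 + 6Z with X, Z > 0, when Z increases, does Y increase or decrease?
Y increases

Taking the partial derivative:
∂Y/∂Z = 6

∂Y/∂Z = 6 > 0 (assuming positive values)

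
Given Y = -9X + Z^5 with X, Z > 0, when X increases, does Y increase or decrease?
Y decreases

Taking the partial derivative:
∂Y/∂X = -9

∂Y/∂X = -9 < 0 (assuming positive values)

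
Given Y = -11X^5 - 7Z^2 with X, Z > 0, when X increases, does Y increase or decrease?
Y decreases

Taking the partial derivative:
∂Y/∂X = -55X^4

∂Y/∂X = -55X^4 < 0 (assuming positive values)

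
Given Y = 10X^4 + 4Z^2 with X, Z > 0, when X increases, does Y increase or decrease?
Y increases

Taking the partial derivative:
∂Y/∂X = 40X^3

∂Y/∂X = 40X^3 > 0 (assuming positive values)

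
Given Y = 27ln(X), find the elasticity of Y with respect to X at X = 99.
Elasticity = 1/ln(99) ≈ 0.2176

Elasticity = (dY/dX) · (X/Y)

dY/dX = 27/X
At X = 99: dY/dX = 3/11, Y = 27·ln(99)

Elasticity = (3/11) · (99 / (27·ln(99))) = 1/ln(99) ≈ 0.2176

Interpretation: for a small percentage change in X, the percentage change in Y is approximately 0.22 times as large.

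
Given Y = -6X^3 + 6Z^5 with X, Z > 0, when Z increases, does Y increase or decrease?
Y increases

Taking the partial derivative:
∂Y/∂Z = 30Z^4

∂Y/∂Z = 30Z^4 > 0 (assuming positive values)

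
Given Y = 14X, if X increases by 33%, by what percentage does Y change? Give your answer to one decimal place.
33.0%

For Y = 14X:
If X → X(1 + 0.33)
Then Y → Y · (1 + 0.33)^1
     = Y · 1.3300

Percentage change = ((1 + 0.33)^1 − 1) × 100% = 33.0%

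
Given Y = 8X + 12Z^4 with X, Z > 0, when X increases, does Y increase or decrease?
Y increases

Taking the partial derivative:
∂Y/∂X = 8

∂Y/∂X = 8 > 0 (assuming positive values)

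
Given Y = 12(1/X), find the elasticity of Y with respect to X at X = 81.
Elasticity = -1

Elasticity = (dY/dX) · (X/Y)

dY/dX = -12/X²
At X = 81: dY/dX = -4/2187, Y = 4/27

Elasticity = (-4/2187) · (81 / (4/27)) = -1

Interpretation: for a small percentage change in X, the percentage change in Y is approximately -1.00 times as large.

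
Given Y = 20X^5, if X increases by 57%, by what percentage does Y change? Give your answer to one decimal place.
853.9%

For Y = 20X^5:
If X → X(1 + 0.57)
Then Y → Y · (1 + 0.57)^5
     ≈ Y · 9.5389

Percentage change = ((1 + 0.57)^5 − 1) × 100% ≈ 853.9%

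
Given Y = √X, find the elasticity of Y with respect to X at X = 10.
Elasticity = 1/2

Elasticity = (dY/dX) · (X/Y)

dY/dX = 1/(2·√X)
At X = 10: dY/dX = √10/20, Y = √10

Elasticity = (√10/20) · (10 / (√10)) = 1/2

Interpretation: for a small percentage change in X, the percentage change in Y is approximately 0.50 times as large.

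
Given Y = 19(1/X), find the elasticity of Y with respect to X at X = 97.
Elasticity = -1

Elasticity = (dY/dX) · (X/Y)

dY/dX = -19/X²
At X = 97: dY/dX = -19/9409, Y = 19/97

Elasticity = (-19/9409) · (97 / (19/97)) = -1

Interpretation: for a small percentage change in X, the percentage change in Y is approximately -1.00 times as large.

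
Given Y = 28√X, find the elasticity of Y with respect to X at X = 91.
Elasticity = 1/2

Elasticity = (dY/dX) · (X/Y)

dY/dX = 14/√X
At X = 91: dY/dX = 2·√91/13, Y = 28·√91

Elasticity = (2·√91/13) · (91 / (28·√91)) = 1/2

Interpretation: for a small percentage change in X, the percentage change in Y is approximately 0.50 times as large.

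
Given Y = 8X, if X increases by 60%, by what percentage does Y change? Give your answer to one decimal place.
60.0%

For Y = 8X:
If X → X(1 + 0.6)
Then Y → Y · (1 + 0.6)^1
     = Y · 1.6000

Percentage change = ((1 + 0.6)^1 − 1) × 100% = 60.0%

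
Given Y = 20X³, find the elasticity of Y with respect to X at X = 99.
Elasticity = 3

Elasticity = (dY/dX) · (X/Y)

dY/dX = 60·X²
At X = 99: dY/dX = 588060, Y = 19405980

Elasticity = 588060 · (99 / 19405980) = 3

Interpretation: for a small percentage change in X, the percentage change in Y is approximately 3.00 times as large.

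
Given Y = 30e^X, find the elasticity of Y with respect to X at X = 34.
Elasticity = 34

Elasticity = (dY/dX) · (X/Y)

dY/dX = 30·e^X
At X = 34: dY/dX = 30·e^34, Y = 30·e^34

Elasticity = (30·e^34) · (34 / (30·e^34)) = 34

Interpretation: for a small percentage change in X, the percentage change in Y is approximately 34.00 times as large.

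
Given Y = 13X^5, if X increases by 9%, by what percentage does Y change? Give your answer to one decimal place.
53.9%

For Y = 13X^5:
If X → X(1 + 0.09)
Then Y → Y · (1 + 0.09)^5
     ≈ Y · 1.5386

Percentage change = ((1 + 0.09)^5 − 1) × 100% ≈ 53.9%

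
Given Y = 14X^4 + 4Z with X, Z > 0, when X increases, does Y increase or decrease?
Y increases

Taking the partial derivative:
∂Y/∂X = 56X^3

∂Y/∂X = 56X^3 > 0 (assuming positive values)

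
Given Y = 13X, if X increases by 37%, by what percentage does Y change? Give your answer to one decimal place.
37.0%

For Y = 13X:
If X → X(1 + 0.37)
Then Y → Y · (1 + 0.37)^1
     = Y · 1.3700

Percentage change = ((1 + 0.37)^1 − 1) × 100% = 37.0%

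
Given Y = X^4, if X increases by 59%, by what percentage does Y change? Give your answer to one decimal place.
539.1%

For Y = X^4:
If X → X(1 + 0.59)
Then Y → Y · (1 + 0.59)^4
     ≈ Y · 6.3913

Percentage change = ((1 + 0.59)^4 − 1) × 100% ≈ 539.1%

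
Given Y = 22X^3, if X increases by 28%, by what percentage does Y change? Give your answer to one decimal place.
109.7%

For Y = 22X^3:
If X → X(1 + 0.28)
Then Y → Y · (1 + 0.28)^3
     ≈ Y · 2.0972

Percentage change = ((1 + 0.28)^3 − 1) × 100% ≈ 109.7%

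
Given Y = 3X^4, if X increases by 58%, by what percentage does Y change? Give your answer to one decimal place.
523.2%

For Y = 3X^4:
If X → X(1 + 0.58)
Then Y → Y · (1 + 0.58)^4
     ≈ Y · 6.2320

Percentage change = ((1 + 0.58)^4 − 1) × 100% ≈ 523.2%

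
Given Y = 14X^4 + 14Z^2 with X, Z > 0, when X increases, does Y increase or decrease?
Y increases

Taking the partial derivative:
∂Y/∂X = 56X^3

∂Y/∂X = 56X^3 > 0 (assuming positive values)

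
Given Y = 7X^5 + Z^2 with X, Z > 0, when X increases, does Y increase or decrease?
Y increases

Taking the partial derivative:
∂Y/∂X = 35X^4

∂Y/∂X = 35X^4 > 0 (assuming positive values)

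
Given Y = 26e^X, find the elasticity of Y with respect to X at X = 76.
Elasticity = 76

Elasticity = (dY/dX) · (X/Y)

dY/dX = 26·e^X
At X = 76: dY/dX = 26·e^76, Y = 26·e^76

Elasticity = (26·e^76) · (76 / (26·e^76)) = 76

Interpretation: for a small percentage change in X, the percentage change in Y is approximately 76.00 times as large.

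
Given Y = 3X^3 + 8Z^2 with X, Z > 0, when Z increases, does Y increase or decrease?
Y increases

Taking the partial derivative:
∂Y/∂Z = 16Z

∂Y/∂Z = 16Z > 0 (assuming positive values)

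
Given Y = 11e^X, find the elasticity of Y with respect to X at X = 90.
Elasticity = 90

Elasticity = (dY/dX) · (X/Y)

dY/dX = 11·e^X
At X = 90: dY/dX = 11·e^90, Y = 11·e^90

Elasticity = (11·e^90) · (90 / (11·e^90)) = 90

Interpretation: for a small percentage change in X, the percentage change in Y is approximately 90.00 times as large.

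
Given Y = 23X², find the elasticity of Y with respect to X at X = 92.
Elasticity = 2

Elasticity = (dY/dX) · (X/Y)

dY/dX = 46·X
At X = 92: dY/dX = 4232, Y = 194672

Elasticity = 4232 · (92 / 194672) = 2

Interpretation: for a small percentage change in X, the percentage change in Y is approximately 2.00 times as large.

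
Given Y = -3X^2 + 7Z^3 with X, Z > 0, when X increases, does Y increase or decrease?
Y decreases

Taking the partial derivative:
∂Y/∂X = -6X

∂Y/∂X = -6X < 0 (assuming positive values)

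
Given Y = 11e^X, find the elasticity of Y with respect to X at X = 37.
Elasticity = 37

Elasticity = (dY/dX) · (X/Y)

dY/dX = 11·e^X
At X = 37: dY/dX = 11·e^37, Y = 11·e^37

Elasticity = (11·e^37) · (37 / (11·e^37)) = 37

Interpretation: for a small percentage change in X, the percentage change in Y is approximately 37.00 times as large.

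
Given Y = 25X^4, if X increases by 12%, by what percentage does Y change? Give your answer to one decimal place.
57.4%

For Y = 25X^4:
If X → X(1 + 0.12)
Then Y → Y · (1 + 0.12)^4
     ≈ Y · 1.5735

Percentage change = ((1 + 0.12)^4 − 1) × 100% ≈ 57.4%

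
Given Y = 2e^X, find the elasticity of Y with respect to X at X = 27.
Elasticity = 27

Elasticity = (dY/dX) · (X/Y)

dY/dX = 2·e^X
At X = 27: dY/dX = 2·e^27, Y = 2·e^27

Elasticity = (2·e^27) · (27 / (2·e^27)) = 27

Interpretation: for a small percentage change in X, the percentage change in Y is approximately 27.00 times as large.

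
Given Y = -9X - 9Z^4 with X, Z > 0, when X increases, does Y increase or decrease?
Y decreases

Taking the partial derivative:
∂Y/∂X = -9

∂Y/∂X = -9 < 0 (assuming positive values)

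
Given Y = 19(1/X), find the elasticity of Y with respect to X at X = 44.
Elasticity = -1

Elasticity = (dY/dX) · (X/Y)

dY/dX = -19/X²
At X = 44: dY/dX = -19/1936, Y = 19/44

Elasticity = (-19/1936) · (44 / (19/44)) = -1

Interpretation: for a small percentage change in X, the percentage change in Y is approximately -1.00 times as large.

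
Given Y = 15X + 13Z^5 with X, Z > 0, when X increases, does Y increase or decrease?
Y increases

Taking the partial derivative:
∂Y/∂X = 15

∂Y/∂X = 15 > 0 (assuming positive values)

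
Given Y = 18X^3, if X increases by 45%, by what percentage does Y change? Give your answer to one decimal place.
204.9%

For Y = 18X^3:
If X → X(1 + 0.45)
Then Y → Y · (1 + 0.45)^3
     ≈ Y · 3.0486

Percentage change = ((1 + 0.45)^3 − 1) × 100% ≈ 204.9%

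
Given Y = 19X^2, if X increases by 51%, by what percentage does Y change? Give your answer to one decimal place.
128.0%

For Y = 19X^2:
If X → X(1 + 0.51)
Then Y → Y · (1 + 0.51)^2
     = Y · 2.2801

Percentage change = ((1 + 0.51)^2 − 1) × 100% ≈ 128.0%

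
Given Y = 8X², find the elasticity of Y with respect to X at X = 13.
Elasticity = 2

Elasticity = (dY/dX) · (X/Y)

dY/dX = 16·X
At X = 13: dY/dX = 208, Y = 1352

Elasticity = 208 · (13 / 1352) = 2

Interpretation: for a small percentage change in X, the percentage change in Y is approximately 2.00 times as large.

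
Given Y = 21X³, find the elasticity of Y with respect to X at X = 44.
Elasticity = 3

Elasticity = (dY/dX) · (X/Y)

dY/dX = 63·X²
At X = 44: dY/dX = 121968, Y = 1788864

Elasticity = 121968 · (44 / 1788864) = 3

Interpretation: for a small percentage change in X, the percentage change in Y is approximately 3.00 times as large.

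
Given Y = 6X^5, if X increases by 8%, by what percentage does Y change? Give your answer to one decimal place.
46.9%

For Y = 6X^5:
If X → X(1 + 0.08)
Then Y → Y · (1 + 0.08)^5
     ≈ Y · 1.4693

Percentage change = ((1 + 0.08)^5 − 1) × 100% ≈ 46.9%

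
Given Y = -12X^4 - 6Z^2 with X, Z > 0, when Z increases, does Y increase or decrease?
Y decreases

Taking the partial derivative:
∂Y/∂Z = -12Z

∂Y/∂Z = -12Z < 0 (assuming positive values)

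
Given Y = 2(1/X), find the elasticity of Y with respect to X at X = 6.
Elasticity = -1

Elasticity = (dY/dX) · (X/Y)

dY/dX = -2/X²
At X = 6: dY/dX = -1/18, Y = 1/3

Elasticity = (-1/18) · (6 / (1/3)) = -1

Interpretation: for a small percentage change in X, the percentage change in Y is approximately -1.00 times as large.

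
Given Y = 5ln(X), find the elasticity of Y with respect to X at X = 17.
Elasticity = 1/ln(17) ≈ 0.3530

Elasticity = (dY/dX) · (X/Y)

dY/dX = 5/X
At X = 17: dY/dX = 5/17, Y = 5·ln(17)

Elasticity = (5/17) · (17 / (5·ln(17))) = 1/ln(17) ≈ 0.3530

Interpretation: for a small percentage change in X, the percentage change in Y is approximately 0.35 times as large.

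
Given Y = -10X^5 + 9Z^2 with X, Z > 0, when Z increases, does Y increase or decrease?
Y increases

Taking the partial derivative:
∂Y/∂Z = 18Z

∂Y/∂Z = 18Z > 0 (assuming positive values)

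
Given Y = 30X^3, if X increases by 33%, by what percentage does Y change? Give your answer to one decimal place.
135.3%

For Y = 30X^3:
If X → X(1 + 0.33)
Then Y → Y · (1 + 0.33)^3
     ≈ Y · 2.3526

Percentage change = ((1 + 0.33)^3 − 1) × 100% ≈ 135.3%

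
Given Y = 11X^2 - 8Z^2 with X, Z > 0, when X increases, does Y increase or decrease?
Y increases

Taking the partial derivative:
∂Y/∂X = 22X

∂Y/∂X = 22X > 0 (assuming positive values)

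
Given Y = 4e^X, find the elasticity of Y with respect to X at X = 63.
Elasticity = 63

Elasticity = (dY/dX) · (X/Y)

dY/dX = 4·e^X
At X = 63: dY/dX = 4·e^63, Y = 4·e^63

Elasticity = (4·e^63) · (63 / (4·e^63)) = 63

Interpretation: for a small percentage change in X, the percentage change in Y is approximately 63.00 times as large.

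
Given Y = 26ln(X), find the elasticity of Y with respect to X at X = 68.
Elasticity = 1/ln(68) ≈ 0.2370

Elasticity = (dY/dX) · (X/Y)

dY/dX = 26/X
At X = 68: dY/dX = 13/34, Y = 26·ln(68)

Elasticity = (13/34) · (68 / (26·ln(68))) = 1/ln(68) ≈ 0.2370

Interpretation: for a small percentage change in X, the percentage change in Y is approximately 0.24 times as large.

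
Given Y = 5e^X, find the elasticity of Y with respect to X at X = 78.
Elasticity = 78

Elasticity = (dY/dX) · (X/Y)

dY/dX = 5·e^X
At X = 78: dY/dX = 5·e^78, Y = 5·e^78

Elasticity = (5·e^78) · (78 / (5·e^78)) = 78

Interpretation: for a small percentage change in X, the percentage change in Y is approximately 78.00 times as large.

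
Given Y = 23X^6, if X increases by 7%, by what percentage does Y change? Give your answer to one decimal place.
50.1%

For Y = 23X^6:
If X → X(1 + 0.07)
Then Y → Y · (1 + 0.07)^6
     ≈ Y · 1.5007

Percentage change = ((1 + 0.07)^6 − 1) × 100% ≈ 50.1%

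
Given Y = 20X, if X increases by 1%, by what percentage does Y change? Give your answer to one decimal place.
1.0%

For Y = 20X:
If X → X(1 + 0.01)
Then Y → Y · (1 + 0.01)^1
     = Y · 1.0100

Percentage change = ((1 + 0.01)^1 − 1) × 100% = 1.0%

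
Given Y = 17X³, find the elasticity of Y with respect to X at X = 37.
Elasticity = 3

Elasticity = (dY/dX) · (X/Y)

dY/dX = 51·X²
At X = 37: dY/dX = 69819, Y = 861101

Elasticity = 69819 · (37 / 861101) = 3

Interpretation: for a small percentage change in X, the percentage change in Y is approximately 3.00 times as large.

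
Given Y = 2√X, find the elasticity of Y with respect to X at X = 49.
Elasticity = 1/2

Elasticity = (dY/dX) · (X/Y)

dY/dX = 1/√X
At X = 49: dY/dX = 1/7, Y = 14

Elasticity = (1/7) · (49 / 14) = 1/2

Interpretation: for a small percentage change in X, the percentage change in Y is approximately 0.50 times as large.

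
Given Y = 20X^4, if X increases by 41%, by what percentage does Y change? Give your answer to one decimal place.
295.3%

For Y = 20X^4:
If X → X(1 + 0.41)
Then Y → Y · (1 + 0.41)^4
     ≈ Y · 3.9525

Percentage change = ((1 + 0.41)^4 − 1) × 100% ≈ 295.3%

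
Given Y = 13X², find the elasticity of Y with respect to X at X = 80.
Elasticity = 2

Elasticity = (dY/dX) · (X/Y)

dY/dX = 26·X
At X = 80: dY/dX = 2080, Y = 83200

Elasticity = 2080 · (80 / 83200) = 2

Interpretation: for a small percentage change in X, the percentage change in Y is approximately 2.00 times as large.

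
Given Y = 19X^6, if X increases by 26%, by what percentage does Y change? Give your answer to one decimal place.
300.2%

For Y = 19X^6:
If X → X(1 + 0.26)
Then Y → Y · (1 + 0.26)^6
     ≈ Y · 4.0015

Percentage change = ((1 + 0.26)^6 − 1) × 100% ≈ 300.2%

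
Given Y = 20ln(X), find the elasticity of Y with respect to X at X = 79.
Elasticity = 1/ln(79) ≈ 0.2289

Elasticity = (dY/dX) · (X/Y)

dY/dX = 20/X
At X = 79: dY/dX = 20/79, Y = 20·ln(79)

Elasticity = (20/79) · (79 / (20·ln(79))) = 1/ln(79) ≈ 0.2289

Interpretation: for a small percentage change in X, the percentage change in Y is approximately 0.23 times as large.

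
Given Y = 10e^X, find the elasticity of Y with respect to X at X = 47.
Elasticity = 47

Elasticity = (dY/dX) · (X/Y)

dY/dX = 10·e^X
At X = 47: dY/dX = 10·e^47, Y = 10·e^47

Elasticity = (10·e^47) · (47 / (10·e^47)) = 47

Interpretation: for a small percentage change in X, the percentage change in Y is approximately 47.00 times as large.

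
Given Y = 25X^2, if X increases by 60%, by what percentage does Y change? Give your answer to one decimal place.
156.0%

For Y = 25X^2:
If X → X(1 + 0.6)
Then Y → Y · (1 + 0.6)^2
     = Y · 2.5600

Percentage change = ((1 + 0.6)^2 − 1) × 100% = 156.0%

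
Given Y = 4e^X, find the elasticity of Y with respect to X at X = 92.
Elasticity = 92

Elasticity = (dY/dX) · (X/Y)

dY/dX = 4·e^X
At X = 92: dY/dX = 4·e^92, Y = 4·e^92

Elasticity = (4·e^92) · (92 / (4·e^92)) = 92

Interpretation: for a small percentage change in X, the percentage change in Y is approximately 92.00 times as large.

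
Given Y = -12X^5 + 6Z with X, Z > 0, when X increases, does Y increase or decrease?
Y decreases

Taking the partial derivative:
∂Y/∂X = -60X^4

∂Y/∂X = -60X^4 < 0 (assuming positive values)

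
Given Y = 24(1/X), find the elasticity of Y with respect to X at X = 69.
Elasticity = -1

Elasticity = (dY/dX) · (X/Y)

dY/dX = -24/X²
At X = 69: dY/dX = -8/1587, Y = 8/23

Elasticity = (-8/1587) · (69 / (8/23)) = -1

Interpretation: for a small percentage change in X, the percentage change in Y is approximately -1.00 times as large.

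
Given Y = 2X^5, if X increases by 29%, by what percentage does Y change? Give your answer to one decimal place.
257.2%

For Y = 2X^5:
If X → X(1 + 0.29)
Then Y → Y · (1 + 0.29)^5
     ≈ Y · 3.5723

Percentage change = ((1 + 0.29)^5 − 1) × 100% ≈ 257.2%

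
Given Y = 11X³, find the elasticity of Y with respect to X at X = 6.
Elasticity = 3

Elasticity = (dY/dX) · (X/Y)

dY/dX = 33·X²
At X = 6: dY/dX = 1188, Y = 2376

Elasticity = 1188 · (6 / 2376) = 3

Interpretation: for a small percentage change in X, the percentage change in Y is approximately 3.00 times as large.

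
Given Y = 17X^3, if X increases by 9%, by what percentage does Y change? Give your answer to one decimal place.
29.5%

For Y = 17X^3:
If X → X(1 + 0.09)
Then Y → Y · (1 + 0.09)^3
     ≈ Y · 1.2950

Percentage change = ((1 + 0.09)^3 − 1) × 100% ≈ 29.5%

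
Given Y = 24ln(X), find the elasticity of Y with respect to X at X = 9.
Elasticity = 1/ln(9) ≈ 0.4551

Elasticity = (dY/dX) · (X/Y)

dY/dX = 24/X
At X = 9: dY/dX = 8/3, Y = 24·ln(9)

Elasticity = (8/3) · (9 / (24·ln(9))) = 1/ln(9) ≈ 0.4551

Interpretation: for a small percentage change in X, the percentage change in Y is approximately 0.46 times as large.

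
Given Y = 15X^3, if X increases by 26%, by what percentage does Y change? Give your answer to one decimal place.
100.0%

For Y = 15X^3:
If X → X(1 + 0.26)
Then Y → Y · (1 + 0.26)^3
     ≈ Y · 2.0004

Percentage change = ((1 + 0.26)^3 − 1) × 100% ≈ 100.0%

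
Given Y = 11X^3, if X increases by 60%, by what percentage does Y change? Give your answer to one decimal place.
309.6%

For Y = 11X^3:
If X → X(1 + 0.6)
Then Y → Y · (1 + 0.6)^3
     = Y · 4.0960

Percentage change = ((1 + 0.6)^3 − 1) × 100% = 309.6%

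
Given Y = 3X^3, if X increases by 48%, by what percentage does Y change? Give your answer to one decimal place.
224.2%

For Y = 3X^3:
If X → X(1 + 0.48)
Then Y → Y · (1 + 0.48)^3
     ≈ Y · 3.2418

Percentage change = ((1 + 0.48)^3 − 1) × 100% ≈ 224.2%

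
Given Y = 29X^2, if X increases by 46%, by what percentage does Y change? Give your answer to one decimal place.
113.2%

For Y = 29X^2:
If X → X(1 + 0.46)
Then Y → Y · (1 + 0.46)^2
     = Y · 2.1316

Percentage change = ((1 + 0.46)^2 − 1) × 100% ≈ 113.2%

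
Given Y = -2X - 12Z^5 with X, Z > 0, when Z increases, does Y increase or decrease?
Y decreases

Taking the partial derivative:
∂Y/∂Z = -60Z^4

∂Y/∂Z = -60Z^4 < 0 (assuming positive values)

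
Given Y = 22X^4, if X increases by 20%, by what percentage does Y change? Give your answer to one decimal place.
107.4%

For Y = 22X^4:
If X → X(1 + 0.2)
Then Y → Y · (1 + 0.2)^4
     = Y · 2.0736

Percentage change = ((1 + 0.2)^4 − 1) × 100% ≈ 107.4%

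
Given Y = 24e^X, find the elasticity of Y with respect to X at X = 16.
Elasticity = 16

Elasticity = (dY/dX) · (X/Y)

dY/dX = 24·e^X
At X = 16: dY/dX = 24·e^16, Y = 24·e^16

Elasticity = (24·e^16) · (16 / (24·e^16)) = 16

Interpretation: for a small percentage change in X, the percentage change in Y is approximately 16.00 times as large.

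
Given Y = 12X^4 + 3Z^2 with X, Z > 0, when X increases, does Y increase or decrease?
Y increases

Taking the partial derivative:
∂Y/∂X = 48X^3

∂Y/∂X = 48X^3 > 0 (assuming positive values)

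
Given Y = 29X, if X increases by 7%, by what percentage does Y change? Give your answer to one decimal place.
7.0%

For Y = 29X:
If X → X(1 + 0.07)
Then Y → Y · (1 + 0.07)^1
     = Y · 1.0700

Percentage change = ((1 + 0.07)^1 − 1) × 100% = 7.0%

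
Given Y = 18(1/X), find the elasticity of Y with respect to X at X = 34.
Elasticity = -1

Elasticity = (dY/dX) · (X/Y)

dY/dX = -18/X²
At X = 34: dY/dX = -9/578, Y = 9/17

Elasticity = (-9/578) · (34 / (9/17)) = -1

Interpretation: for a small percentage change in X, the percentage change in Y is approximately -1.00 times as large.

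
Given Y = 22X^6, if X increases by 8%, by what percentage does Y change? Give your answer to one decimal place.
58.7%

For Y = 22X^6:
If X → X(1 + 0.08)
Then Y → Y · (1 + 0.08)^6
     ≈ Y · 1.5869

Percentage change = ((1 + 0.08)^6 − 1) × 100% ≈ 58.7%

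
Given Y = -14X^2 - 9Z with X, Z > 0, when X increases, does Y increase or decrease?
Y decreases

Taking the partial derivative:
∂Y/∂X = -28X

∂Y/∂X = -28X < 0 (assuming positive values)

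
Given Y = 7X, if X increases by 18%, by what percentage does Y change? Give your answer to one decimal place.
18.0%

For Y = 7X:
If X → X(1 + 0.18)
Then Y → Y · (1 + 0.18)^1
     = Y · 1.1800

Percentage change = ((1 + 0.18)^1 − 1) × 100% = 18.0%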